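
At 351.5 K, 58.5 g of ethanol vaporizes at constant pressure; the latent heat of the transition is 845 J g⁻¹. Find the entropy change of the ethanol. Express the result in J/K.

Heat absorbed by the substance: Q = mL = 58.5 × 845 = 49432.5 J.
At constant T, ΔS = Q_rev/T = 49432.5 / 351.5 = 141 J/K.

ΔS = 141 J/K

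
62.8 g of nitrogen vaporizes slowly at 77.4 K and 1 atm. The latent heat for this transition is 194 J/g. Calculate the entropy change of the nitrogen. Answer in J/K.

ΔS = 157 J/K

Heat absorbed by the substance: Q = mL = 62.8 × 194 = 12183.2 J.
At constant T, ΔS = Q_rev/T = 12183.2 / 77.4 = 157 J/K.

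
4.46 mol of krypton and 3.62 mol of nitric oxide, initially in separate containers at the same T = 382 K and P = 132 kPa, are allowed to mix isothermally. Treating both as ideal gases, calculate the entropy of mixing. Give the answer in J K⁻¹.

Mole fractions: x_A = 4.46/8.08 = 0.552, x_B = 0.448.
ΔS_mix = −R(n_A ln x_A + n_B ln x_B) = −8.314 × (4.46 ln 0.552 + 3.62 ln 0.448) = 46.2 J/K.

ΔS_mix = 46.2 J/K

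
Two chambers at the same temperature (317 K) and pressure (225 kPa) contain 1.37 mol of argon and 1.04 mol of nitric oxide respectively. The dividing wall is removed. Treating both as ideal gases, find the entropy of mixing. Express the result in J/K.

Mole fractions: x_A = 1.37/2.41 = 0.568, x_B = 0.432.
ΔS_mix = −R(n_A ln x_A + n_B ln x_B) = −8.314 × (1.37 ln 0.568 + 1.04 ln 0.432) = 13.7 J/K.

ΔS_mix = 13.7 J/K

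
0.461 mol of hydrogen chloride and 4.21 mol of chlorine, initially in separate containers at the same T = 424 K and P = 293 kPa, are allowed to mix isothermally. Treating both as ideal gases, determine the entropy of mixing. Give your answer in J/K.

ΔS_mix = 12.5 J/K

Mole fractions: x_A = 0.461/4.67 = 0.0987, x_B = 0.901.
ΔS_mix = −R(n_A ln x_A + n_B ln x_B) = −8.314 × (0.461 ln 0.0987 + 4.21 ln 0.901) = 12.5 J/K.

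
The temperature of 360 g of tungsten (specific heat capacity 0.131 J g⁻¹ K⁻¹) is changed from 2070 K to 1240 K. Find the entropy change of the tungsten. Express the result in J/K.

ΔS = -24.2 J/K

ΔS = ∫dQ_rev/T = m c ln(T₂/T₁) = 360 × 0.131 × ln(1240/2070) = -24.2 J/K.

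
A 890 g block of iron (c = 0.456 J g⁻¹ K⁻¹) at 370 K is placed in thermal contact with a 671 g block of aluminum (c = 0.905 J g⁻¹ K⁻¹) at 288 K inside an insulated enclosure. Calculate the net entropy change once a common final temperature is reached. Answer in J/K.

ΔS_total = 7.74 J/K

Energy balance: T_f = (m₁c₁T₁ + m₂c₂T₂)/(m₁c₁ + m₂c₂) = 320.85 K.
ΔS₁ = m₁c₁ ln(T_f/T₁) = 405.84 × ln(320.85/370) = -57.85 J/K.
ΔS₂ = m₂c₂ ln(T_f/T₂) = 607.255 × ln(320.85/288) = 65.59 J/K.
ΔS_total = -57.85 + 65.59 = 7.74 J/K.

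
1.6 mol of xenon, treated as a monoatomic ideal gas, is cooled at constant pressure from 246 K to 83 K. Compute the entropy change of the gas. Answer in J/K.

At constant pressure, ΔS = nC_p ln(T₂/T₁) with C_p = 5R/2 = 20.79 J mol⁻¹ K⁻¹.
ΔS = 1.6 × 20.79 × ln(83/246) = -36.1 J/K.

ΔS = -36.1 J/K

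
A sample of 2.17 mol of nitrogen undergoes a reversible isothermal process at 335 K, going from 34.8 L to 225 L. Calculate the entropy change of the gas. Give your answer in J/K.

ΔS_gas = 33.7 J/K

For an isothermal ideal gas ΔS_gas = nR ln(V₂/V₁) = 2.17 × 8.314 × ln(225/34.8) = 33.7 J/K.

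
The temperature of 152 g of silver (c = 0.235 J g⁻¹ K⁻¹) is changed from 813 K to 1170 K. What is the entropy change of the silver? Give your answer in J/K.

ΔS = 13 J/K

ΔS = ∫dQ_rev/T = m c ln(T₂/T₁) = 152 × 0.235 × ln(1170/813) = 13 J/K.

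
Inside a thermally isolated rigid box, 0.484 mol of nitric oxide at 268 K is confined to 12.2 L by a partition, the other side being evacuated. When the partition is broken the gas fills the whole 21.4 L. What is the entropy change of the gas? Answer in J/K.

No heat is exchanged and no work is done, so the ideal-gas temperature stays constant.
Entropy is a state function; using a reversible isothermal path, ΔS_gas = nR ln(V₂/V₁) = 0.484 × 8.314 × ln(21.4/12.2) = 2.26 J/K.

ΔS_gas = 2.26 J/K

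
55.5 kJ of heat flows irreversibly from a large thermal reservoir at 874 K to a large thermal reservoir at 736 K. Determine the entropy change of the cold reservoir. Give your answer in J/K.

ΔS_cold = 75.4 J/K

The cold reservoir gains heat Q, so ΔS_cold = +Q/T_C = 55500/736 = 75.4 J/K.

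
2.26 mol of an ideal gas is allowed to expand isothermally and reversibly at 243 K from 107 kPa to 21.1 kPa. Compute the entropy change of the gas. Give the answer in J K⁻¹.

For an isothermal ideal gas ΔS_gas = nR ln(P₁/P₂) = 2.26 × 8.314 × ln(107/21.1) = 30.5 J/K.

ΔS_gas = 30.5 J/K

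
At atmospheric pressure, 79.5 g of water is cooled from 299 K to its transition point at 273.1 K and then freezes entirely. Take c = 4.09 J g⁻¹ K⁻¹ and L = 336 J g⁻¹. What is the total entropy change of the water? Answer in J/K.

Cooling step: ΔS₁ = m c ln(T_tr/T_i) = 79.5 × 4.09 × ln(273.1/299) = -29.46 J/K.
Phase change: ΔS₂ = −mL/T_tr = −79.5 × 336 / 273.1 = -97.81 J/K.
ΔS_total = (-29.46) + (-97.81) = -127 J/K.

ΔS = -127 J/K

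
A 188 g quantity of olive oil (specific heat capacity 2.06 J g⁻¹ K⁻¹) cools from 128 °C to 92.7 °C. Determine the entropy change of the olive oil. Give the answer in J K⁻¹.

In kelvin: T₁ = 401.15 K, T₂ = 365.85 K. ΔS = ∫dQ_rev/T = m c ln(T₂/T₁) = 188 × 2.06 × ln(365.85/401.15) = -35.7 J/K.

ΔS = -35.7 J/K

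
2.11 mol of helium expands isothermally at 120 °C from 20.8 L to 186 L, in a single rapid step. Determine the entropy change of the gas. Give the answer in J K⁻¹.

Entropy is a state function, so ΔS_gas depends only on the end states.
For an isothermal ideal gas ΔS_gas = nR ln(V₂/V₁) = 2.11 × 8.314 × ln(186/20.8) = 38.4 J/K.

ΔS_gas = 38.4 J/K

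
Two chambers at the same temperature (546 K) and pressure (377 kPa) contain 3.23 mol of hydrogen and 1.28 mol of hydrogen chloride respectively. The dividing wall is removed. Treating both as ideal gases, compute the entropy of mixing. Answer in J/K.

ΔS_mix = 22.4 J/K

Mole fractions: x_A = 3.23/4.51 = 0.716, x_B = 0.284.
ΔS_mix = −R(n_A ln x_A + n_B ln x_B) = −8.314 × (3.23 ln 0.716 + 1.28 ln 0.284) = 22.4 J/K.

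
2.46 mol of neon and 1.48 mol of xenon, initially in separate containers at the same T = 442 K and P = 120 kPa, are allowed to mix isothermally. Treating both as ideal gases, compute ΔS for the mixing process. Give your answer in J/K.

ΔS_mix = 21.7 J/K

Mole fractions: x_A = 2.46/3.94 = 0.624, x_B = 0.376.
ΔS_mix = −R(n_A ln x_A + n_B ln x_B) = −8.314 × (2.46 ln 0.624 + 1.48 ln 0.376) = 21.7 J/K.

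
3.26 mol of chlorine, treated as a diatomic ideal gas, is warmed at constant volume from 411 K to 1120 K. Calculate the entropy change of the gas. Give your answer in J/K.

At constant volume, ΔS = nC_V ln(T₂/T₁) with C_V = 5R/2 = 20.79 J mol⁻¹ K⁻¹.
ΔS = 3.26 × 20.79 × ln(1120/411) = 67.9 J/K.

ΔS = 67.9 J/K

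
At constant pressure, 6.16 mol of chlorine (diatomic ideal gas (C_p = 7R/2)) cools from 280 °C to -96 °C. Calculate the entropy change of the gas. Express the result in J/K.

ΔS = -204 J/K

In kelvin: T₁ = 553.15 K, T₂ = 177.15 K. At constant pressure, ΔS = nC_p ln(T₂/T₁) with C_p = 7R/2 = 29.1 J mol⁻¹ K⁻¹.
ΔS = 6.16 × 29.1 × ln(177.15/553.15) = -204 J/K.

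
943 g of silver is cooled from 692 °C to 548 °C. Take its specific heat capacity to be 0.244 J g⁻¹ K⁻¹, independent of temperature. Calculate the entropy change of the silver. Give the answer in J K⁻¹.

ΔS = -37.2 J/K

In kelvin: T₁ = 965.15 K, T₂ = 821.15 K. ΔS = ∫dQ_rev/T = m c ln(T₂/T₁) = 943 × 0.244 × ln(821.15/965.15) = -37.2 J/K.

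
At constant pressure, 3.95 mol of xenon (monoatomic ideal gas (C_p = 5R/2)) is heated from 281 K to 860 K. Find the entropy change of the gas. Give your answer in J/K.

ΔS = 91.8 J/K

At constant pressure, ΔS = nC_p ln(T₂/T₁) with C_p = 5R/2 = 20.79 J mol⁻¹ K⁻¹.
ΔS = 3.95 × 20.79 × ln(860/281) = 91.8 J/K.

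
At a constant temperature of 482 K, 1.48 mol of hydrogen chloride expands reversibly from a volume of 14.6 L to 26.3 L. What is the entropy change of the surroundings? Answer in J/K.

ΔS_surr = -7.24 J/K

For an isothermal ideal gas ΔS_gas = nR ln(V₂/V₁) = 1.48 × 8.314 × ln(26.3/14.6) = 7.24 J/K.
The process is reversible, so ΔS_surr = −ΔS_gas = -7.24 J/K and ΔS_universe = 0.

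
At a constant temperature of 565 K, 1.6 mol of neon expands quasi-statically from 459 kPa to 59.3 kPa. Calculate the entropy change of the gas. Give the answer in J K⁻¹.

ΔS_gas = 27.2 J/K

For an isothermal ideal gas ΔS_gas = nR ln(P₁/P₂) = 1.6 × 8.314 × ln(459/59.3) = 27.2 J/K.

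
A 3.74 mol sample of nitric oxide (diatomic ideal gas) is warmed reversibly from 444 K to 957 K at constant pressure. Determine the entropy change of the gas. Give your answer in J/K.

ΔS = 83.6 J/K

At constant pressure, ΔS = nC_p ln(T₂/T₁) with C_p = 7R/2 = 29.1 J mol⁻¹ K⁻¹.
ΔS = 3.74 × 29.1 × ln(957/444) = 83.6 J/K.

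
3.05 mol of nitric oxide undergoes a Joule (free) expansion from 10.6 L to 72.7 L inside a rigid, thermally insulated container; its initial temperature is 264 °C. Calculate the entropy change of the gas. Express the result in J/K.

For an ideal gas in free expansion Q = 0 and W = 0, so T is unchanged.
Entropy is a state function; using a reversible isothermal path, ΔS_gas = nR ln(V₂/V₁) = 3.05 × 8.314 × ln(72.7/10.6) = 48.8 J/K.

ΔS_gas = 48.8 J/K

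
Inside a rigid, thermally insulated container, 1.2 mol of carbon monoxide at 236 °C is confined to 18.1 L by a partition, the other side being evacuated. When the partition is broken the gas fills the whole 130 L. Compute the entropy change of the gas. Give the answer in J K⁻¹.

ΔS_gas = 19.7 J/K

No heat is exchanged and no work is done, so the ideal-gas temperature stays constant.
Entropy is a state function; using a reversible isothermal path, ΔS_gas = nR ln(V₂/V₁) = 1.2 × 8.314 × ln(130/18.1) = 19.7 J/K.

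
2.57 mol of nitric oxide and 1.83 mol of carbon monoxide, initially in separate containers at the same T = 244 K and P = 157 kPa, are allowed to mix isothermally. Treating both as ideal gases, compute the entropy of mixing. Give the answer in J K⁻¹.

Mole fractions: x_A = 2.57/4.4 = 0.584, x_B = 0.416.
ΔS_mix = −R(n_A ln x_A + n_B ln x_B) = −8.314 × (2.57 ln 0.584 + 1.83 ln 0.416) = 24.8 J/K.

ΔS_mix = 24.8 J/K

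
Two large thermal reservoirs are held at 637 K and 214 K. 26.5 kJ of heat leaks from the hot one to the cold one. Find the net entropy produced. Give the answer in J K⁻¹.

ΔS_total = 82.2 J/K

ΔS_hot = −Q/T_H = −26500/637 = -41.6 J/K and ΔS_cold = +Q/T_C = 26500/214 = 123.8 J/K.
ΔS_total = -41.6 + 123.8 = 82.2 J/K, positive as the second law requires.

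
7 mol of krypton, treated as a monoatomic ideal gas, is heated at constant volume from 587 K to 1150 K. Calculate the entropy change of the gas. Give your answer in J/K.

At constant volume, ΔS = nC_V ln(T₂/T₁) with C_V = 3R/2 = 12.47 J mol⁻¹ K⁻¹.
ΔS = 7 × 12.47 × ln(1150/587) = 58.7 J/K.

ΔS = 58.7 J/K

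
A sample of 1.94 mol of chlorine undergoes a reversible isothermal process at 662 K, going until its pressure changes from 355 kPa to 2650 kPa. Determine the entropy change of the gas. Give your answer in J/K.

ΔS_gas = -32.4 J/K

For an isothermal ideal gas ΔS_gas = nR ln(P₁/P₂) = 1.94 × 8.314 × ln(355/2650) = -32.4 J/K.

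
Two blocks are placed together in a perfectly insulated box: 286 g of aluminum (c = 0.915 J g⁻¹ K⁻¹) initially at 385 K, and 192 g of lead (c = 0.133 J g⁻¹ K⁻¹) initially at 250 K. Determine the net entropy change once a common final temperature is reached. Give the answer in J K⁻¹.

Energy balance: T_f = (m₁c₁T₁ + m₂c₂T₂)/(m₁c₁ + m₂c₂) = 373 K.
ΔS₁ = m₁c₁ ln(T_f/T₁) = 261.69 × ln(373/385) = -8.288 J/K.
ΔS₂ = m₂c₂ ln(T_f/T₂) = 25.536 × ln(373/250) = 10.22 J/K.
ΔS_total = -8.288 + 10.22 = 1.93 J/K.

ΔS_total = 1.93 J/K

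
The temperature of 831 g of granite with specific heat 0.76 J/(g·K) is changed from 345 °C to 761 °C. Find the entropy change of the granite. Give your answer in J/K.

ΔS = 325 J/K

In kelvin: T₁ = 618.15 K, T₂ = 1034.15 K. ΔS = ∫dQ_rev/T = m c ln(T₂/T₁) = 831 × 0.76 × ln(1034.15/618.15) = 325 J/K.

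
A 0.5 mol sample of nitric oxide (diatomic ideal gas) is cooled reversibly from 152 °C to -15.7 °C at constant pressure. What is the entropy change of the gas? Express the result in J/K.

In kelvin: T₁ = 425.15 K, T₂ = 257.45 K. At constant pressure, ΔS = nC_p ln(T₂/T₁) with C_p = 7R/2 = 29.1 J mol⁻¹ K⁻¹.
ΔS = 0.5 × 29.1 × ln(257.45/425.15) = -7.3 J/K.

ΔS = -7.3 J/K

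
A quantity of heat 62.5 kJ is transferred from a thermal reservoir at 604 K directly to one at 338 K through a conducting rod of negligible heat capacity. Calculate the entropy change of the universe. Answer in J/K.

ΔS_total = 81.4 J/K

ΔS_hot = −Q/T_H = −62500/604 = -103.5 J/K and ΔS_cold = +Q/T_C = 62500/338 = 184.9 J/K.
ΔS_total = -103.5 + 184.9 = 81.4 J/K, positive as the second law requires.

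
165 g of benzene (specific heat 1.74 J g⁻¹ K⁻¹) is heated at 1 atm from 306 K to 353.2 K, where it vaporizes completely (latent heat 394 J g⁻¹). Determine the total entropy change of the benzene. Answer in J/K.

ΔS = 225 J/K

Warming step: ΔS₁ = m c ln(T_tr/T_i) = 165 × 1.74 × ln(353.2/306) = 41.18 J/K.
Phase change: ΔS₂ = +mL/T_tr = 165 × 394 / 353.2 = 184.1 J/K.
ΔS_total = (41.18) + (184.1) = 225 J/K.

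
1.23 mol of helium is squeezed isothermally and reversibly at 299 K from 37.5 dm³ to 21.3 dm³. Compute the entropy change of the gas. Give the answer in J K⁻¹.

For an isothermal ideal gas ΔS_gas = nR ln(V₂/V₁) = 1.23 × 8.314 × ln(21.3/37.5) = -5.78 J/K.

ΔS_gas = -5.78 J/K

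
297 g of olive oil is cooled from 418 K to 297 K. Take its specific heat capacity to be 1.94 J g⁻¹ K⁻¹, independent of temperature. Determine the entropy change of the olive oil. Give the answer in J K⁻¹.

ΔS = ∫dQ_rev/T = m c ln(T₂/T₁) = 297 × 1.94 × ln(297/418) = -197 J/K.

ΔS = -197 J/K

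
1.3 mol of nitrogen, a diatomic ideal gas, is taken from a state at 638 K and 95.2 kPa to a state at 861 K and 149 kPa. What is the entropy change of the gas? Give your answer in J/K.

ΔS = nC_p ln(T₂/T₁) − nR ln(P₂/P₁), with C_p = 7R/2 = 29.1 J mol⁻¹ K⁻¹ for a diatomic ideal gas.
ΔS = 1.3 × [29.1 × ln(861/638) − 8.314 × ln(149/95.2)] = 6.5 J/K.

ΔS = 6.5 J/K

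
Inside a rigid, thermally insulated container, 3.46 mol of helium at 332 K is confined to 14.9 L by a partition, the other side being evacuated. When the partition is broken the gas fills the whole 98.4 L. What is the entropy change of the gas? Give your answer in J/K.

No heat is exchanged and no work is done, so the ideal-gas temperature stays constant.
Entropy is a state function; using a reversible isothermal path, ΔS_gas = nR ln(V₂/V₁) = 3.46 × 8.314 × ln(98.4/14.9) = 54.3 J/K.

ΔS_gas = 54.3 J/K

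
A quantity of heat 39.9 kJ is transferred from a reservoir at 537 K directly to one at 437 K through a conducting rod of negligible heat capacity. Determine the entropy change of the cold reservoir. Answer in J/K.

The cold reservoir gains heat Q, so ΔS_cold = +Q/T_C = 39900/437 = 91.3 J/K.

ΔS_cold = 91.3 J/K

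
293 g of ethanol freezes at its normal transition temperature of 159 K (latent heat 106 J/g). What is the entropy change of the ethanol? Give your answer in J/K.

Heat released by the substance: Q = −mL = −293 × 106 = −31058 J.
At constant T, ΔS = Q_rev/T = −31058 / 159 = -195 J/K.

ΔS = -195 J/K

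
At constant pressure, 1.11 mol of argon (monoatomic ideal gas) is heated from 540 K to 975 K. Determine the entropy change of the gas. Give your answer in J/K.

ΔS = 13.6 J/K

At constant pressure, ΔS = nC_p ln(T₂/T₁) with C_p = 5R/2 = 20.79 J mol⁻¹ K⁻¹.
ΔS = 1.11 × 20.79 × ln(975/540) = 13.6 J/K.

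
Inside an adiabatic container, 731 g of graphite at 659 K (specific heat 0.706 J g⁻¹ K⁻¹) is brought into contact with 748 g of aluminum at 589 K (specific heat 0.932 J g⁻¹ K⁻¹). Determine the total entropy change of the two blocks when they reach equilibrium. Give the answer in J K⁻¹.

ΔS_total = 1.88 J/K

Energy balance: T_f = (m₁c₁T₁ + m₂c₂T₂)/(m₁c₁ + m₂c₂) = 618.78 K.
ΔS₁ = m₁c₁ ln(T_f/T₁) = 516.086 × ln(618.78/659) = -32.5 J/K.
ΔS₂ = m₂c₂ ln(T_f/T₂) = 697.136 × ln(618.78/589) = 34.38 J/K.
ΔS_total = -32.5 + 34.38 = 1.88 J/K.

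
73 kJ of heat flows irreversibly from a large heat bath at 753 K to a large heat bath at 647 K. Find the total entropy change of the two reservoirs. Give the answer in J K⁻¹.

ΔS_total = 15.9 J/K

ΔS_hot = −Q/T_H = −73000/753 = -96.946 J/K and ΔS_cold = +Q/T_C = 73000/647 = 112.83 J/K.
ΔS_total = -96.946 + 112.83 = 15.9 J/K, positive as the second law requires.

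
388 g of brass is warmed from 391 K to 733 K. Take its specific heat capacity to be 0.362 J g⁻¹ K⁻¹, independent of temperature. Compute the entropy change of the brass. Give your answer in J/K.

ΔS = 88.3 J/K

ΔS = ∫dQ_rev/T = m c ln(T₂/T₁) = 388 × 0.362 × ln(733/391) = 88.3 J/K.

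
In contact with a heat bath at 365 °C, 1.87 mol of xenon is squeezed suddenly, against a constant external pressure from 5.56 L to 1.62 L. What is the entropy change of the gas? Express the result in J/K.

ΔS_gas = -19.2 J/K

Entropy is a state function, so ΔS_gas depends only on the end states.
For an isothermal ideal gas ΔS_gas = nR ln(V₂/V₁) = 1.87 × 8.314 × ln(1.62/5.56) = -19.2 J/K.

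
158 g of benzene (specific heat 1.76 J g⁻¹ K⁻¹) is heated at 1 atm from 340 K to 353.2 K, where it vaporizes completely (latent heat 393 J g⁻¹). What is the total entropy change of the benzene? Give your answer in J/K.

ΔS = 186 J/K

Warming step: ΔS₁ = m c ln(T_tr/T_i) = 158 × 1.76 × ln(353.2/340) = 10.59 J/K.
Phase change: ΔS₂ = +mL/T_tr = 158 × 393 / 353.2 = 175.8 J/K.
ΔS_total = (10.59) + (175.8) = 186 J/K.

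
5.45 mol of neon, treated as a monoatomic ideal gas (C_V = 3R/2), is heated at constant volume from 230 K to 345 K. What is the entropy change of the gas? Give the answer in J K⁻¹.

ΔS = 27.6 J/K

At constant volume, ΔS = nC_V ln(T₂/T₁) with C_V = 3R/2 = 12.47 J mol⁻¹ K⁻¹.
ΔS = 5.45 × 12.47 × ln(345/230) = 27.6 J/K.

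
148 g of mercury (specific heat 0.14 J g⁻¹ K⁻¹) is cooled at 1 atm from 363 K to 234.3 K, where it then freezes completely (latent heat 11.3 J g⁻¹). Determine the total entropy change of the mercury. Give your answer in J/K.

Cooling step: ΔS₁ = m c ln(T_tr/T_i) = 148 × 0.14 × ln(234.3/363) = -9.071 J/K.
Phase change: ΔS₂ = −mL/T_tr = −148 × 11.3 / 234.3 = -7.138 J/K.
ΔS_total = (-9.071) + (-7.138) = -16.2 J/K.

ΔS = -16.2 J/K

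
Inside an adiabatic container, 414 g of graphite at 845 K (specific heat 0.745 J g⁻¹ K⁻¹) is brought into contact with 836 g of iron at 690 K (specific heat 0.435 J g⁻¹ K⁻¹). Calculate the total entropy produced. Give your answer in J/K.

ΔS_total = 3.44 J/K

Energy balance: T_f = (m₁c₁T₁ + m₂c₂T₂)/(m₁c₁ + m₂c₂) = 761.13 K.
ΔS₁ = m₁c₁ ln(T_f/T₁) = 308.43 × ln(761.13/845) = -32.24 J/K.
ΔS₂ = m₂c₂ ln(T_f/T₂) = 363.66 × ln(761.13/690) = 35.68 J/K.
ΔS_total = -32.24 + 35.68 = 3.44 J/K.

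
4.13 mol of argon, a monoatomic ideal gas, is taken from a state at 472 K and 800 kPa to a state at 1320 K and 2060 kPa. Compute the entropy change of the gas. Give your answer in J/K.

ΔS = nC_p ln(T₂/T₁) − nR ln(P₂/P₁), with C_p = 5R/2 = 20.79 J mol⁻¹ K⁻¹ for a monoatomic ideal gas.
ΔS = 4.13 × [20.79 × ln(1320/472) − 8.314 × ln(2060/800)] = 55.8 J/K.

ΔS = 55.8 J/K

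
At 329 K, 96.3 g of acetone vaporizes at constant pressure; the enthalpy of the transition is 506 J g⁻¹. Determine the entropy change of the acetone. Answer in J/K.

ΔS = 148 J/K

Heat absorbed by the substance: Q = mL = 96.3 × 506 = 48727.8 J.
At constant T, ΔS = Q_rev/T = 48727.8 / 329 = 148 J/K.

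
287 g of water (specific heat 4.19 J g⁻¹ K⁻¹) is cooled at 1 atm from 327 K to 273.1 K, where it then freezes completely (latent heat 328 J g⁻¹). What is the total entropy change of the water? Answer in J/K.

Cooling step: ΔS₁ = m c ln(T_tr/T_i) = 287 × 4.19 × ln(273.1/327) = -216.6 J/K.
Phase change: ΔS₂ = −mL/T_tr = −287 × 328 / 273.1 = -344.7 J/K.
ΔS_total = (-216.6) + (-344.7) = -561 J/K.

ΔS = -561 J/K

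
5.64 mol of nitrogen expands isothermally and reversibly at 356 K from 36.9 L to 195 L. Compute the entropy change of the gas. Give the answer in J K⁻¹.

For an isothermal ideal gas ΔS_gas = nR ln(V₂/V₁) = 5.64 × 8.314 × ln(195/36.9) = 78.1 J/K.

ΔS_gas = 78.1 J/K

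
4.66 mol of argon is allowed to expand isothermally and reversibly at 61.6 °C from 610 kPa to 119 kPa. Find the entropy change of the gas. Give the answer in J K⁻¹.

ΔS_gas = 63.3 J/K

For an isothermal ideal gas ΔS_gas = nR ln(P₁/P₂) = 4.66 × 8.314 × ln(610/119) = 63.3 J/K.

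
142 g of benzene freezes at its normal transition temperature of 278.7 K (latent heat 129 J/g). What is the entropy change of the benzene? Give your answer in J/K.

Heat released by the substance: Q = −mL = −142 × 129 = −18318 J.
At constant T, ΔS = Q_rev/T = −18318 / 278.7 = -65.7 J/K.

ΔS = -65.7 J/K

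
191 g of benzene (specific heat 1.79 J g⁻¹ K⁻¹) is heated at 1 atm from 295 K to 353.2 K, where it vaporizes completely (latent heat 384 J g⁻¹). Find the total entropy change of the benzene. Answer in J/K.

ΔS = 269 J/K

Warming step: ΔS₁ = m c ln(T_tr/T_i) = 191 × 1.79 × ln(353.2/295) = 61.56 J/K.
Phase change: ΔS₂ = +mL/T_tr = 191 × 384 / 353.2 = 207.7 J/K.
ΔS_total = (61.56) + (207.7) = 269 J/K.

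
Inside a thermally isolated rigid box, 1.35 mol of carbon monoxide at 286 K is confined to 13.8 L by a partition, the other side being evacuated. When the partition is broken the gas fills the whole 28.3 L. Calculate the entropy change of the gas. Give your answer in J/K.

ΔS_gas = 8.06 J/K

For an ideal gas in free expansion Q = 0 and W = 0, so T is unchanged.
Entropy is a state function; using a reversible isothermal path, ΔS_gas = nR ln(V₂/V₁) = 1.35 × 8.314 × ln(28.3/13.8) = 8.06 J/K.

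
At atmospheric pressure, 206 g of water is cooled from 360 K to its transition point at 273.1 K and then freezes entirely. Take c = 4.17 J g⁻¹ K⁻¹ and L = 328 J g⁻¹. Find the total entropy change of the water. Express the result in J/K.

Cooling step: ΔS₁ = m c ln(T_tr/T_i) = 206 × 4.17 × ln(273.1/360) = -237.3 J/K.
Phase change: ΔS₂ = −mL/T_tr = −206 × 328 / 273.1 = -247.4 J/K.
ΔS_total = (-237.3) + (-247.4) = -485 J/K.

ΔS = -485 J/K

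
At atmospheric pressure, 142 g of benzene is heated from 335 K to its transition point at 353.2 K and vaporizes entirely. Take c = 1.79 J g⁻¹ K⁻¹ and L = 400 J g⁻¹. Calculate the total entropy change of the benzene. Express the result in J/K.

Warming step: ΔS₁ = m c ln(T_tr/T_i) = 142 × 1.79 × ln(353.2/335) = 13.45 J/K.
Phase change: ΔS₂ = +mL/T_tr = 142 × 400 / 353.2 = 160.8 J/K.
ΔS_total = (13.45) + (160.8) = 174 J/K.

ΔS = 174 J/K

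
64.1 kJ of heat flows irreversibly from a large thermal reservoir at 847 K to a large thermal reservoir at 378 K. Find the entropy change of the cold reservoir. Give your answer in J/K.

ΔS_cold = 170 J/K

The cold reservoir gains heat Q, so ΔS_cold = +Q/T_C = 64100/378 = 170 J/K.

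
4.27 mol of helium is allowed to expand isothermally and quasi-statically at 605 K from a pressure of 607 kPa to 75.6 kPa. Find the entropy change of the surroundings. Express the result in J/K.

For an isothermal ideal gas ΔS_gas = nR ln(P₁/P₂) = 4.27 × 8.314 × ln(607/75.6) = 74 J/K.
The process is reversible, so ΔS_surr = −ΔS_gas = -74 J/K and ΔS_universe = 0.

ΔS_surr = -74 J/K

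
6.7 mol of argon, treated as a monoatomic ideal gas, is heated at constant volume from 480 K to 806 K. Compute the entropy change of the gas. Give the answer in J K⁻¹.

At constant volume, ΔS = nC_V ln(T₂/T₁) with C_V = 3R/2 = 12.47 J mol⁻¹ K⁻¹.
ΔS = 6.7 × 12.47 × ln(806/480) = 43.3 J/K.

ΔS = 43.3 J/K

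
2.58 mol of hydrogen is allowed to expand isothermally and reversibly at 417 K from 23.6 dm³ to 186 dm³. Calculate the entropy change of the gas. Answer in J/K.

ΔS_gas = 44.3 J/K

For an isothermal ideal gas ΔS_gas = nR ln(V₂/V₁) = 2.58 × 8.314 × ln(186/23.6) = 44.3 J/K.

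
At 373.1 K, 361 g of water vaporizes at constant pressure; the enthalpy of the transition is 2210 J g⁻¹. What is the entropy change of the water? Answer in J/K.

Heat absorbed by the substance: Q = mL = 361 × 2210 = 797810 J.
At constant T, ΔS = Q_rev/T = 797810 / 373.1 = 2140 J/K.

ΔS = 2140 J/K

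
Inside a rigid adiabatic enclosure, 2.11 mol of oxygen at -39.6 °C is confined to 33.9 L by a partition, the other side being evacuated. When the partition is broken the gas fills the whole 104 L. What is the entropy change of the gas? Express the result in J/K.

No heat is exchanged and no work is done, so the ideal-gas temperature stays constant.
Entropy is a state function; using a reversible isothermal path, ΔS_gas = nR ln(V₂/V₁) = 2.11 × 8.314 × ln(104/33.9) = 19.7 J/K.

ΔS_gas = 19.7 J/K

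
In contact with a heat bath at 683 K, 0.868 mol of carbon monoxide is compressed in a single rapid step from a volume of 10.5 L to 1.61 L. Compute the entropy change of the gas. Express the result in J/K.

ΔS_gas = -13.5 J/K

Entropy is a state function, so ΔS_gas depends only on the end states.
For an isothermal ideal gas ΔS_gas = nR ln(V₂/V₁) = 0.868 × 8.314 × ln(1.61/10.5) = -13.5 J/K.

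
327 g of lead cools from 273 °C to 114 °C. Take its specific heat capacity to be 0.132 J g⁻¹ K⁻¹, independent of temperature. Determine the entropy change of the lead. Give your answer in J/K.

ΔS = -14.9 J/K

In kelvin: T₁ = 546.15 K, T₂ = 387.15 K. ΔS = ∫dQ_rev/T = m c ln(T₂/T₁) = 327 × 0.132 × ln(387.15/546.15) = -14.9 J/K.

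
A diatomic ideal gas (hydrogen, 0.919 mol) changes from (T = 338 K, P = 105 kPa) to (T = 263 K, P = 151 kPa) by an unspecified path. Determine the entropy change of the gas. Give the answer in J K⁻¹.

ΔS = -9.49 J/K

ΔS = nC_p ln(T₂/T₁) − nR ln(P₂/P₁), with C_p = 7R/2 = 29.1 J mol⁻¹ K⁻¹ for a diatomic ideal gas.
ΔS = 0.919 × [29.1 × ln(263/338) − 8.314 × ln(151/105)] = -9.49 J/K.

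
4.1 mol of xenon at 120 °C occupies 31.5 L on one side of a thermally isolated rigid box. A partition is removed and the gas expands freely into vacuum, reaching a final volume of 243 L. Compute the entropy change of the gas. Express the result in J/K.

ΔS_gas = 69.6 J/K

No heat is exchanged and no work is done, so the ideal-gas temperature stays constant.
Entropy is a state function; using a reversible isothermal path, ΔS_gas = nR ln(V₂/V₁) = 4.1 × 8.314 × ln(243/31.5) = 69.6 J/K.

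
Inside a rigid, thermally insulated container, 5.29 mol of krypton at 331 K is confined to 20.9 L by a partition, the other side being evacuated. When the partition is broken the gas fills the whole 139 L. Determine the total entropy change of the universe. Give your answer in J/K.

ΔS_universe = 83.3 J/K

For an ideal gas in free expansion Q = 0 and W = 0, so T is unchanged.
Entropy is a state function; using a reversible isothermal path, ΔS_gas = nR ln(V₂/V₁) = 5.29 × 8.314 × ln(139/20.9) = 83.3 J/K.
The insulated surroundings exchange no heat, so ΔS_surr = 0 and ΔS_universe = ΔS_gas.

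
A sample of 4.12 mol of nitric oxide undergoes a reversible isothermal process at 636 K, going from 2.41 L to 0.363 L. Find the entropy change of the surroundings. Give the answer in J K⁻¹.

ΔS_surr = 64.8 J/K

For an isothermal ideal gas ΔS_gas = nR ln(V₂/V₁) = 4.12 × 8.314 × ln(0.363/2.41) = -64.8 J/K.
The process is reversible, so ΔS_surr = −ΔS_gas = 64.8 J/K and ΔS_universe = 0.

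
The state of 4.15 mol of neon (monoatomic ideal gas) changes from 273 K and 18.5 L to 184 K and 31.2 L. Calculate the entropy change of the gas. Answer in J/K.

Entropy is a state function: ΔS = nC_V ln(T₂/T₁) + nR ln(V₂/V₁), with C_V = 3R/2 = 12.47 J mol⁻¹ K⁻¹ for a monoatomic ideal gas.
ΔS = 4.15 × [12.47 × ln(184/273) + 8.314 × ln(31.2/18.5)] = -2.39 J/K.

ΔS = -2.39 J/K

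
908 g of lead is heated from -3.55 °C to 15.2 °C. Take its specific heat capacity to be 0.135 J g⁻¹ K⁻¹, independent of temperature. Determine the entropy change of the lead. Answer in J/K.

In kelvin: T₁ = 269.6 K, T₂ = 288.35 K. ΔS = ∫dQ_rev/T = m c ln(T₂/T₁) = 908 × 0.135 × ln(288.35/269.6) = 8.24 J/K.

ΔS = 8.24 J/K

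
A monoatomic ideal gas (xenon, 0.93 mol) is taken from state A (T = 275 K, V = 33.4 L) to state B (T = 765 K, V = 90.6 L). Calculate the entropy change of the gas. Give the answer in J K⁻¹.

Entropy is a state function: ΔS = nC_V ln(T₂/T₁) + nR ln(V₂/V₁), with C_V = 3R/2 = 12.47 J mol⁻¹ K⁻¹ for a monoatomic ideal gas.
ΔS = 0.93 × [12.47 × ln(765/275) + 8.314 × ln(90.6/33.4)] = 19.6 J/K.

ΔS = 19.6 J/K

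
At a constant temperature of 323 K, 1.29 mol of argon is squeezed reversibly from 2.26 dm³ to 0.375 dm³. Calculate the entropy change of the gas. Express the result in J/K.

For an isothermal ideal gas ΔS_gas = nR ln(V₂/V₁) = 1.29 × 8.314 × ln(0.375/2.26) = -19.3 J/K.

ΔS_gas = -19.3 J/K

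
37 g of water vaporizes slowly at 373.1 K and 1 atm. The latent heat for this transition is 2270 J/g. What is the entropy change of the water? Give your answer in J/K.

Heat absorbed by the substance: Q = mL = 37 × 2270 = 83990 J.
At constant T, ΔS = Q_rev/T = 83990 / 373.1 = 225 J/K.

ΔS = 225 J/K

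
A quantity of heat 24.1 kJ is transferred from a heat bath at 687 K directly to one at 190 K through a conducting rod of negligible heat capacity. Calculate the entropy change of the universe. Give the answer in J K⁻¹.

ΔS_total = 91.8 J/K

ΔS_hot = −Q/T_H = −24100/687 = -35.08 J/K and ΔS_cold = +Q/T_C = 24100/190 = 126.84 J/K.
ΔS_total = -35.08 + 126.84 = 91.8 J/K, positive as the second law requires.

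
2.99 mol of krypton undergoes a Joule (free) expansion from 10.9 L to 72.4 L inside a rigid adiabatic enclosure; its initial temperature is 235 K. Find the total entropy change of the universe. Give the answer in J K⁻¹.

ΔS_universe = 47.1 J/K

No heat is exchanged and no work is done, so the ideal-gas temperature stays constant.
Entropy is a state function; using a reversible isothermal path, ΔS_gas = nR ln(V₂/V₁) = 2.99 × 8.314 × ln(72.4/10.9) = 47.1 J/K.
The insulated surroundings exchange no heat, so ΔS_surr = 0 and ΔS_universe = ΔS_gas.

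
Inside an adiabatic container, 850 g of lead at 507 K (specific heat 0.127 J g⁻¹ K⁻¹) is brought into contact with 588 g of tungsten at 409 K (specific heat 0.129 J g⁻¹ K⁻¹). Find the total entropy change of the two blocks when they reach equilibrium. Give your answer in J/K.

Energy balance: T_f = (m₁c₁T₁ + m₂c₂T₂)/(m₁c₁ + m₂c₂) = 466.56 K.
ΔS₁ = m₁c₁ ln(T_f/T₁) = 107.95 × ln(466.56/507) = -8.974 J/K.
ΔS₂ = m₂c₂ ln(T_f/T₂) = 75.852 × ln(466.56/409) = 9.987 J/K.
ΔS_total = -8.974 + 9.987 = 1.01 J/K.

ΔS_total = 1.01 J/K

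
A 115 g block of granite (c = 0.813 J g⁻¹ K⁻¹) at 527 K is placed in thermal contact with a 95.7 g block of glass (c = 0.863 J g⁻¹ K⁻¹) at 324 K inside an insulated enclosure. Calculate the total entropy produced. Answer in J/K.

Energy balance: T_f = (m₁c₁T₁ + m₂c₂T₂)/(m₁c₁ + m₂c₂) = 431.79 K.
ΔS₁ = m₁c₁ ln(T_f/T₁) = 93.495 × ln(431.79/527) = -18.63 J/K.
ΔS₂ = m₂c₂ ln(T_f/T₂) = 82.5891 × ln(431.79/324) = 23.72 J/K.
ΔS_total = -18.63 + 23.72 = 5.09 J/K.

ΔS_total = 5.09 J/K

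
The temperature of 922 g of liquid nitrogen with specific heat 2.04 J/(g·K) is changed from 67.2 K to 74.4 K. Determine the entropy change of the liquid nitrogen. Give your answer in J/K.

ΔS = 191 J/K

ΔS = ∫dQ_rev/T = m c ln(T₂/T₁) = 922 × 2.04 × ln(74.4/67.2) = 191 J/K.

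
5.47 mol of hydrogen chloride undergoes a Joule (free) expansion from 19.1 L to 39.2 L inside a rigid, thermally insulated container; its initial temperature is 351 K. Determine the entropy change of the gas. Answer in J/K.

ΔS_gas = 32.7 J/K

No heat is exchanged and no work is done, so the ideal-gas temperature stays constant.
Entropy is a state function; using a reversible isothermal path, ΔS_gas = nR ln(V₂/V₁) = 5.47 × 8.314 × ln(39.2/19.1) = 32.7 J/K.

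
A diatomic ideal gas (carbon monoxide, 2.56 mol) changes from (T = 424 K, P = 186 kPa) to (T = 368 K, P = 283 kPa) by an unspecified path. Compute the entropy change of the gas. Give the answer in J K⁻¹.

ΔS = -19.5 J/K

ΔS = nC_p ln(T₂/T₁) − nR ln(P₂/P₁), with C_p = 7R/2 = 29.1 J mol⁻¹ K⁻¹ for a diatomic ideal gas.
ΔS = 2.56 × [29.1 × ln(368/424) − 8.314 × ln(283/186)] = -19.5 J/K.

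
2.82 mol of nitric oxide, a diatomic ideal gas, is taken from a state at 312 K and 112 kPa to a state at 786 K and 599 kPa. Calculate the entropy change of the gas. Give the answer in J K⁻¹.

ΔS = nC_p ln(T₂/T₁) − nR ln(P₂/P₁), with C_p = 7R/2 = 29.1 J mol⁻¹ K⁻¹ for a diatomic ideal gas.
ΔS = 2.82 × [29.1 × ln(786/312) − 8.314 × ln(599/112)] = 36.5 J/K.

ΔS = 36.5 J/K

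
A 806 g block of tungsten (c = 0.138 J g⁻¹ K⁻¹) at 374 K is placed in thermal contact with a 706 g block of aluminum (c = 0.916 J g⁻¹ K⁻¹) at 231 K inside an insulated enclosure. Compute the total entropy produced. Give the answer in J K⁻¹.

Energy balance: T_f = (m₁c₁T₁ + m₂c₂T₂)/(m₁c₁ + m₂c₂) = 251.99 K.
ΔS₁ = m₁c₁ ln(T_f/T₁) = 111.228 × ln(251.99/374) = -43.92 J/K.
ΔS₂ = m₂c₂ ln(T_f/T₂) = 646.696 × ln(251.99/231) = 56.23 J/K.
ΔS_total = -43.92 + 56.23 = 12.3 J/K.

ΔS_total = 12.3 J/K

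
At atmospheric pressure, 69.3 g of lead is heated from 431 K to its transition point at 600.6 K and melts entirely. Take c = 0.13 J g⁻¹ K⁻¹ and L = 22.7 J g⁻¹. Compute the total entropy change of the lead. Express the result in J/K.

ΔS = 5.61 J/K

Warming step: ΔS₁ = m c ln(T_tr/T_i) = 69.3 × 0.13 × ln(600.6/431) = 2.989 J/K.
Phase change: ΔS₂ = +mL/T_tr = 69.3 × 22.7 / 600.6 = 2.619 J/K.
ΔS_total = (2.989) + (2.619) = 5.61 J/K.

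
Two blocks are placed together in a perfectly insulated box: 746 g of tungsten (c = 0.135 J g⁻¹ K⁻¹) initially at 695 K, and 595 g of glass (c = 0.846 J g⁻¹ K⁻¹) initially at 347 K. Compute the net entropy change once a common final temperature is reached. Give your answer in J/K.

ΔS_total = 23.4 J/K

Energy balance: T_f = (m₁c₁T₁ + m₂c₂T₂)/(m₁c₁ + m₂c₂) = 405.02 K.
ΔS₁ = m₁c₁ ln(T_f/T₁) = 100.71 × ln(405.02/695) = -54.38 J/K.
ΔS₂ = m₂c₂ ln(T_f/T₂) = 503.37 × ln(405.02/347) = 77.82 J/K.
ΔS_total = -54.38 + 77.82 = 23.4 J/K.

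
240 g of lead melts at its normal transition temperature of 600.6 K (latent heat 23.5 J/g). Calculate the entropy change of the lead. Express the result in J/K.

Heat absorbed by the substance: Q = mL = 240 × 23.5 = 5640 J.
At constant T, ΔS = Q_rev/T = 5640 / 600.6 = 9.39 J/K.

ΔS = 9.39 J/K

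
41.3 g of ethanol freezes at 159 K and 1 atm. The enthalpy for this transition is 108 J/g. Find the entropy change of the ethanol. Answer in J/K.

Heat released by the substance: Q = −mL = −41.3 × 108 = −4460.4 J.
At constant T, ΔS = Q_rev/T = −4460.4 / 159 = -28.1 J/K.

ΔS = -28.1 J/K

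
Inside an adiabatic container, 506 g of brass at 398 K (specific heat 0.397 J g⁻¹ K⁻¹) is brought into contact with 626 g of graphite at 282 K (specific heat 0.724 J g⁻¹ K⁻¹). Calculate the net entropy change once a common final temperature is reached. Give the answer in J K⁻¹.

ΔS_total = 8.6 J/K

Energy balance: T_f = (m₁c₁T₁ + m₂c₂T₂)/(m₁c₁ + m₂c₂) = 317.62 K.
ΔS₁ = m₁c₁ ln(T_f/T₁) = 200.882 × ln(317.62/398) = -45.32 J/K.
ΔS₂ = m₂c₂ ln(T_f/T₂) = 453.224 × ln(317.62/282) = 53.92 J/K.
ΔS_total = -45.32 + 53.92 = 8.6 J/K.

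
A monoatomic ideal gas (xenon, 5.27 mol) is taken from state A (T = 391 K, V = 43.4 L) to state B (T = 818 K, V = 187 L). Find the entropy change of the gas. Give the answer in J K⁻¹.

ΔS = 113 J/K

Entropy is a state function: ΔS = nC_V ln(T₂/T₁) + nR ln(V₂/V₁), with C_V = 3R/2 = 12.47 J mol⁻¹ K⁻¹ for a monoatomic ideal gas.
ΔS = 5.27 × [12.47 × ln(818/391) + 8.314 × ln(187/43.4)] = 113 J/K.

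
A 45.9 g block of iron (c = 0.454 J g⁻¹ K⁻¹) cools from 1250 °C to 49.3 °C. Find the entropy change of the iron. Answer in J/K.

ΔS = -32.4 J/K

In kelvin: T₁ = 1523.15 K, T₂ = 322.45 K. ΔS = ∫dQ_rev/T = m c ln(T₂/T₁) = 45.9 × 0.454 × ln(322.45/1523.15) = -32.4 J/K.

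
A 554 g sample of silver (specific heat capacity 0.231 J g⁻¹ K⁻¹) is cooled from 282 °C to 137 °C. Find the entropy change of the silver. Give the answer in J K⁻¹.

In kelvin: T₁ = 555.15 K, T₂ = 410.15 K. ΔS = ∫dQ_rev/T = m c ln(T₂/T₁) = 554 × 0.231 × ln(410.15/555.15) = -38.7 J/K.

ΔS = -38.7 J/K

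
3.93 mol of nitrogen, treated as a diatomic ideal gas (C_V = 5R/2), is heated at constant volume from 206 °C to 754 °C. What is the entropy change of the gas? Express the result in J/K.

In kelvin: T₁ = 479.15 K, T₂ = 1027.15 K. At constant volume, ΔS = nC_V ln(T₂/T₁) with C_V = 5R/2 = 20.79 J mol⁻¹ K⁻¹.
ΔS = 3.93 × 20.79 × ln(1027.15/479.15) = 62.3 J/K.

ΔS = 62.3 J/K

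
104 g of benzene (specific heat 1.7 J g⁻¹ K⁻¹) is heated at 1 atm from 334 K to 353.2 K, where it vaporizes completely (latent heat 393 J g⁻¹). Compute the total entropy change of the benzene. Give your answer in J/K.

Warming step: ΔS₁ = m c ln(T_tr/T_i) = 104 × 1.7 × ln(353.2/334) = 9.882 J/K.
Phase change: ΔS₂ = +mL/T_tr = 104 × 393 / 353.2 = 115.7 J/K.
ΔS_total = (9.882) + (115.7) = 126 J/K.

ΔS = 126 J/K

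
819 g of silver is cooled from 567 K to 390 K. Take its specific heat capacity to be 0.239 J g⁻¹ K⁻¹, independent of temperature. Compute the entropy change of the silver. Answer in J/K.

ΔS = ∫dQ_rev/T = m c ln(T₂/T₁) = 819 × 0.239 × ln(390/567) = -73.2 J/K.

ΔS = -73.2 J/K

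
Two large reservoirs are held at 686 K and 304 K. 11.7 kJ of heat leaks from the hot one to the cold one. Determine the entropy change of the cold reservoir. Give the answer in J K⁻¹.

ΔS_cold = 38.5 J/K

The cold reservoir gains heat Q, so ΔS_cold = +Q/T_C = 11700/304 = 38.5 J/K.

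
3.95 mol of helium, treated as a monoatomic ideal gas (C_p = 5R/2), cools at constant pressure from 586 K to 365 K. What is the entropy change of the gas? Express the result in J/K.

At constant pressure, ΔS = nC_p ln(T₂/T₁) with C_p = 5R/2 = 20.79 J mol⁻¹ K⁻¹.
ΔS = 3.95 × 20.79 × ln(365/586) = -38.9 J/K.

ΔS = -38.9 J/K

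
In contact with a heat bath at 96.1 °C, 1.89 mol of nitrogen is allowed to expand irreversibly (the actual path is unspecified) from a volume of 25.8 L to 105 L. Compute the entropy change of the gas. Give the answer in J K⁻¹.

Entropy is a state function, so ΔS_gas depends only on the end states.
For an isothermal ideal gas ΔS_gas = nR ln(V₂/V₁) = 1.89 × 8.314 × ln(105/25.8) = 22.1 J/K.

ΔS_gas = 22.1 J/K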